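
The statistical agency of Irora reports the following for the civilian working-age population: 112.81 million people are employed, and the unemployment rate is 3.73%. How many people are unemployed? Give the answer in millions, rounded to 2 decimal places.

About 4.37 million are unemployed.

Let U be the number unemployed. The labor force is E + U, and U/(E+U) = 0.0373.
So U = 0.0373 × 112.81 / (1 − 0.0373) = 4.2078 / 0.9627 ≈ 4.37 million.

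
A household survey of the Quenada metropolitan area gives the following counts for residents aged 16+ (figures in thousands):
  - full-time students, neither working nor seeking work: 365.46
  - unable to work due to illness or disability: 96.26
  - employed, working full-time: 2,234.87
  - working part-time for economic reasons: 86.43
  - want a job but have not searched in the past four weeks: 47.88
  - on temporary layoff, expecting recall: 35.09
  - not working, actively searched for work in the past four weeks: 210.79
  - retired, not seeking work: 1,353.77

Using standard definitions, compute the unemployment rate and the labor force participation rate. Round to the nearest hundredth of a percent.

Unemployment rate ≈ 9.58%; labor force participation rate ≈ 57.94%.

Employed = 2,234.87 + 86.43 = 2,321.30 thousand (anyone who worked, including part-time for economic reasons, counts as employed).
Unemployed = 35.09 + 210.79 = 245.88 thousand (jobless and actively searching, or on temporary layoff).
Labor force = 2,321.30 + 245.88 = 2,567.18 thousand.
Not in labor force = 365.46 + 96.26 + 47.88 + 1,353.77 = 1,863.37 thousand (those not working and not actively searching are outside the labor force — including those who want a job but have given up searching).
Civilian working-age population = 2,567.18 + 1,863.37 = 4,430.55 thousand.
Unemployment rate = 245.88 / 2,567.18 = 9.58%.
Labor force participation rate = 2,567.18 / 4,430.55 = 57.94%.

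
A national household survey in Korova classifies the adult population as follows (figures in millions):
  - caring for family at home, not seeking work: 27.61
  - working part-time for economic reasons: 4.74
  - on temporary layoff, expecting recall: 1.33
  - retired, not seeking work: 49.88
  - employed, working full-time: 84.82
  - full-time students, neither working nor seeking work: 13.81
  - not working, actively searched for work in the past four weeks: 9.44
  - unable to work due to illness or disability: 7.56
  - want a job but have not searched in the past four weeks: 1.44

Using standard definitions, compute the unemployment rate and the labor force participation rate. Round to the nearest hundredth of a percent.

Employed = 4.74 + 84.82 = 89.56 million (anyone who worked, including part-time for economic reasons, counts as employed).
Unemployed = 1.33 + 9.44 = 10.77 million (jobless and actively searching, or on temporary layoff).
Labor force = 89.56 + 10.77 = 100.33 million.
Not in labor force = 27.61 + 49.88 + 13.81 + 7.56 + 1.44 = 100.30 million (those not working and not actively searching are outside the labor force — including those who want a job but have given up searching).
Civilian working-age population = 100.33 + 100.30 = 200.63 million.
Unemployment rate = 10.77 / 100.33 = 10.73%.
Labor force participation rate = 100.33 / 200.63 = 50.01%.

Unemployment rate ≈ 10.73%; labor force participation rate ≈ 50.01%.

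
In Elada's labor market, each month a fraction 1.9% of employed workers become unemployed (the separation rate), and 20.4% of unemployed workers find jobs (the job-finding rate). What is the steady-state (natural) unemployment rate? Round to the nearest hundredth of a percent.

Steady-state unemployment rate ≈ 8.52%.

At steady state the flows balance: s·E = f·U, so U/(E+U) = s/(s+f).
u* = 1.9 / (1.9 + 20.4) = 1.9 / 22.30 = 8.52%.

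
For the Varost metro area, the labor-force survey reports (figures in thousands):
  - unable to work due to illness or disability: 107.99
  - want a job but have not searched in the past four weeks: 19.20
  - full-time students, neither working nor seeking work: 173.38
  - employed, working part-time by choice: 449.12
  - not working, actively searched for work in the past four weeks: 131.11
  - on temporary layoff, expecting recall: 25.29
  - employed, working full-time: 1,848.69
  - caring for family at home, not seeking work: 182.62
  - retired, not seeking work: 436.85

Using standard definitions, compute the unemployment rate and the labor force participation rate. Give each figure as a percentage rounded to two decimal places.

Employed = 449.12 + 1,848.69 = 2,297.81 thousand.
Unemployed = 131.11 + 25.29 = 156.40 thousand (jobless and actively searching, or on temporary layoff).
Labor force = 2,297.81 + 156.40 = 2,454.21 thousand.
Not in labor force = 107.99 + 19.20 + 173.38 + 182.62 + 436.85 = 920.04 thousand (those not working and not actively searching are outside the labor force — including those who want a job but have given up searching).
Civilian working-age population = 2,454.21 + 920.04 = 3,374.25 thousand.
Unemployment rate = 156.40 / 2,454.21 = 6.37%.
Labor force participation rate = 2,454.21 / 3,374.25 = 72.73%.

Unemployment rate ≈ 6.37%; labor force participation rate ≈ 72.73%.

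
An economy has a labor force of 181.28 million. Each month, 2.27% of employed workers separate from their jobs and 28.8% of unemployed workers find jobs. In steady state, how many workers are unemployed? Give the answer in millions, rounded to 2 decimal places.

Steady-state unemployment rate u* = s/(s+f) = 2.27/(2.27+28.8) = 0.073061.
Unemployed = u* × labor force = 0.073061 × 181.28 ≈ 13.24 million.

About 13.24 million are unemployed in steady state.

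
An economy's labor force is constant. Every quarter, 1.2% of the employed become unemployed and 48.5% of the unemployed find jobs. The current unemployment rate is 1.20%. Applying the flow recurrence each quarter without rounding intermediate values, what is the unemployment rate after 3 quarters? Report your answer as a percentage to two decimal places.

Unemployment rate after three quarters ≈ 2.26%.

With a fixed labor force, u_{t+1} = u_t + s·(1−u_t) − f·u_t = u_t·(1−s−f) + s.
Here 1−s−f = 0.503 and s = 0.012.
u_1 = 0.012000 × 0.503 + 0.012 = 0.018036.
u_2 = 0.018036 × 0.503 + 0.012 = 0.021072.
u_3 = 0.021072 × 0.503 + 0.012 = 0.022599.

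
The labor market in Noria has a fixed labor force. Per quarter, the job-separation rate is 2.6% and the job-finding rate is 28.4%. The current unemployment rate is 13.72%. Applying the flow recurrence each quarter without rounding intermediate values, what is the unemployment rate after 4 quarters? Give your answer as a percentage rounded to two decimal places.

With a fixed labor force, u_{t+1} = u_t + s·(1−u_t) − f·u_t = u_t·(1−s−f) + s.
Here 1−s−f = 0.690 and s = 0.026.
u_1 = 0.137200 × 0.690 + 0.026 = 0.120668.
u_2 = 0.120668 × 0.690 + 0.026 = 0.109261.
u_3 = 0.109261 × 0.690 + 0.026 = 0.101390.
u_4 = 0.101390 × 0.690 + 0.026 = 0.095959.

Unemployment rate after four quarters ≈ 9.60%.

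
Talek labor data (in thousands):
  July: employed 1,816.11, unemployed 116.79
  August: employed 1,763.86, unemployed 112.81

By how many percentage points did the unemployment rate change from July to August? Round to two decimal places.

July: labor force = 1,816.11 + 116.79 = 1,932.90; u = 116.79/1,932.90 = 6.04%.
August: labor force = 1,763.86 + 112.81 = 1,876.67; u = 112.81/1,876.67 = 6.01%.
Change = 6.01% − 6.04% = −0.03 pp.

The unemployment rate changed by −0.03 percentage points.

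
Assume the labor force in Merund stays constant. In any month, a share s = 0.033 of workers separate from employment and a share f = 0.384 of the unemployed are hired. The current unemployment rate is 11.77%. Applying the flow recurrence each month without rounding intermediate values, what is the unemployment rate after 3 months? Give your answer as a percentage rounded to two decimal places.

Unemployment rate after three months ≈ 8.68%.

With a fixed labor force, u_{t+1} = u_t + s·(1−u_t) − f·u_t = u_t·(1−s−f) + s.
Here 1−s−f = 0.583 and s = 0.033.
u_1 = 0.117700 × 0.583 + 0.033 = 0.101619.
u_2 = 0.101619 × 0.583 + 0.033 = 0.092244.
u_3 = 0.092244 × 0.583 + 0.033 = 0.086778.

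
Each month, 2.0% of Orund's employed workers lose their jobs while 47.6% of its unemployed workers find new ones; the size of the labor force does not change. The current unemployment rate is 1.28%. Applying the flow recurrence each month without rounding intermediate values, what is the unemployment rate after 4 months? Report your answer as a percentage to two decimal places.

With a fixed labor force, u_{t+1} = u_t + s·(1−u_t) − f·u_t = u_t·(1−s−f) + s.
Here 1−s−f = 0.504 and s = 0.020.
u_1 = 0.012800 × 0.504 + 0.020 = 0.026451.
u_2 = 0.026451 × 0.504 + 0.020 = 0.033331.
u_3 = 0.033331 × 0.504 + 0.020 = 0.036799.
u_4 = 0.036799 × 0.504 + 0.020 = 0.038547.

Unemployment rate after four months ≈ 3.85%.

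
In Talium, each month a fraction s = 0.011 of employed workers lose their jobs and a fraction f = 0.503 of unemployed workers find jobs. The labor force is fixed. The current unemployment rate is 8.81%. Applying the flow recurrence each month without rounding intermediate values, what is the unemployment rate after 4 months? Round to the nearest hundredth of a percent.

With a fixed labor force, u_{t+1} = u_t + s·(1−u_t) − f·u_t = u_t·(1−s−f) + s.
Here 1−s−f = 0.486 and s = 0.011.
u_1 = 0.088100 × 0.486 + 0.011 = 0.053817.
u_2 = 0.053817 × 0.486 + 0.011 = 0.037155.
u_3 = 0.037155 × 0.486 + 0.011 = 0.029057.
u_4 = 0.029057 × 0.486 + 0.011 = 0.025122.

Unemployment rate after four months ≈ 2.51%.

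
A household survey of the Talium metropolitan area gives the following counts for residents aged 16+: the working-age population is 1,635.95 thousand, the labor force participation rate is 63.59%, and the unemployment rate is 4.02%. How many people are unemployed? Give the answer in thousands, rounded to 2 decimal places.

Labor force = 0.6359 × 1,635.95 = 1,040.30 thousand.
Unemployed = 0.0402 × 1,040.30 ≈ 41.82 thousand.

About 41.82 thousand are unemployed.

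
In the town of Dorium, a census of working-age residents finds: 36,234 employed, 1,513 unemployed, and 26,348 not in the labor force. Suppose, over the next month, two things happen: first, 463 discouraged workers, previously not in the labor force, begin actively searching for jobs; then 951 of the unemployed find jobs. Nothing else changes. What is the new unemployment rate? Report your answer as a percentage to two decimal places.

Initially, labor force = 36,234 + 1,513 = 37,747, so u = 1,513/37,747 = 4.01%.
After the first change, unemployed and labor force both rise by 463 → E = 36,234, U = 1,976, labor force = 38,210.
After the second change, unemployed falls and employed rises by 951; labor force unchanged → E = 37,185, U = 1,025, labor force = 38,210.
New unemployment rate = 1,025 / 38,210 = 2.68%.

New unemployment rate ≈ 2.68%.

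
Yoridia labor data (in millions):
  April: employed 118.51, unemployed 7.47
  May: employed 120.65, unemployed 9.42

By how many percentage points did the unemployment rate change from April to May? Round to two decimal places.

April: labor force = 118.51 + 7.47 = 125.98; u = 7.47/125.98 = 5.93%.
May: labor force = 120.65 + 9.42 = 130.07; u = 9.42/130.07 = 7.24%.
Change = 7.24% − 5.93% = +1.31 pp.

The unemployment rate changed by +1.31 percentage points.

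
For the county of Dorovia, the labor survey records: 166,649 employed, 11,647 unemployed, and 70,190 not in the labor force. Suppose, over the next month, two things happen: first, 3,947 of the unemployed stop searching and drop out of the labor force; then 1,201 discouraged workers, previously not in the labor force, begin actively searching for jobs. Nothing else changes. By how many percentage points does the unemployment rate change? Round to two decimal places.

The unemployment rate changes by −1.46 percentage points.

Initially, labor force = 166,649 + 11,647 = 178,296, so u = 11,647/178,296 = 6.53%.
After the first change, unemployed and labor force both fall by 3,947 → E = 166,649, U = 7,700, labor force = 174,349.
After the second change, unemployed and labor force both rise by 1,201 → E = 166,649, U = 8,901, labor force = 175,550.
New unemployment rate = 8,901 / 175,550 = 5.07%.
Change = 5.07% − 6.53% = −1.46 percentage points.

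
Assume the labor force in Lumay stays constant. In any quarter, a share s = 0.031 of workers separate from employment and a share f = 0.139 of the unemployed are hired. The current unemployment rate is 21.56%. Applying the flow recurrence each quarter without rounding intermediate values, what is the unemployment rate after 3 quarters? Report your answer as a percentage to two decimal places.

Unemployment rate after three quarters ≈ 20.14%.

With a fixed labor force, u_{t+1} = u_t + s·(1−u_t) − f·u_t = u_t·(1−s−f) + s.
Here 1−s−f = 0.830 and s = 0.031.
u_1 = 0.215600 × 0.830 + 0.031 = 0.209948.
u_2 = 0.209948 × 0.830 + 0.031 = 0.205257.
u_3 = 0.205257 × 0.830 + 0.031 = 0.201363.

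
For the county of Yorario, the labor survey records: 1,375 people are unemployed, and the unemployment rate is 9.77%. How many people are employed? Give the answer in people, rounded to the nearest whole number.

About 12,699 are employed.

Labor force = U / u = 1,375 / 0.0977 ≈ 14,074.
Employed = labor force − unemployed = 14,074 − 1,375 = 12,699.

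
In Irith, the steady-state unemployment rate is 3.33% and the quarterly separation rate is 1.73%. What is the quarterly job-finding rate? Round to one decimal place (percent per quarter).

From u* = s/(s+f): f = s·(1−u)/u.
f = 1.73 × (1 − 0.0333) / 0.0333 = 1.6724 / 0.0333 ≈ 50.2% per quarter.

Job-finding rate ≈ 50.2% per quarter.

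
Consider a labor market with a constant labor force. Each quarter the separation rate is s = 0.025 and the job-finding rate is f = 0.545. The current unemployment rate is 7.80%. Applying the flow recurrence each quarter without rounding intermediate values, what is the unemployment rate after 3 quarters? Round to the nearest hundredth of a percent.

With a fixed labor force, u_{t+1} = u_t + s·(1−u_t) − f·u_t = u_t·(1−s−f) + s.
Here 1−s−f = 0.430 and s = 0.025.
u_1 = 0.078000 × 0.430 + 0.025 = 0.058540.
u_2 = 0.058540 × 0.430 + 0.025 = 0.050172.
u_3 = 0.050172 × 0.430 + 0.025 = 0.046574.

Unemployment rate after three quarters ≈ 4.66%.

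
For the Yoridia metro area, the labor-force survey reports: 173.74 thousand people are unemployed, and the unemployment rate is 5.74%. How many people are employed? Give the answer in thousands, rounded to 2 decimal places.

About 2,853.09 thousand are employed.

Labor force = U / u = 173.74 / 0.0574 ≈ 3,026.83 thousand.
Employed = labor force − unemployed = 3,026.83 − 173.74 = 2,853.09 thousand.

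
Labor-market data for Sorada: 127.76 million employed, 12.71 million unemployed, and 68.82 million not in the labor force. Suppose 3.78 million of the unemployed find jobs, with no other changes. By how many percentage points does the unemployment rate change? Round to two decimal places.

The unemployment rate changes by −2.69 percentage points.

Initially, labor force = 127.76 + 12.71 = 140.47 million, so u = 12.71/140.47 = 9.05%.
After the change, unemployed falls and employed rises by 3.78; labor force unchanged → E = 131.54, U = 8.93, labor force = 140.47 million.
New unemployment rate = 8.93 / 140.47 = 6.36%.
Change = 6.36% − 9.05% = −2.69 percentage points.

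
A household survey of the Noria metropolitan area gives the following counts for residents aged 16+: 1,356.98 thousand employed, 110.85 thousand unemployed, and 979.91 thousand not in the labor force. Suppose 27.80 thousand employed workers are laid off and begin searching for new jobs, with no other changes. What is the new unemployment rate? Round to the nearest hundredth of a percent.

New unemployment rate ≈ 9.45%.

Initially, labor force = 1,356.98 + 110.85 = 1,467.83 thousand, so u = 110.85/1,467.83 = 7.55%.
After the change, employed falls and unemployed rises by 27.80; labor force unchanged → E = 1,329.18, U = 138.65, labor force = 1,467.83 thousand.
New unemployment rate = 138.65 / 1,467.83 = 9.45%.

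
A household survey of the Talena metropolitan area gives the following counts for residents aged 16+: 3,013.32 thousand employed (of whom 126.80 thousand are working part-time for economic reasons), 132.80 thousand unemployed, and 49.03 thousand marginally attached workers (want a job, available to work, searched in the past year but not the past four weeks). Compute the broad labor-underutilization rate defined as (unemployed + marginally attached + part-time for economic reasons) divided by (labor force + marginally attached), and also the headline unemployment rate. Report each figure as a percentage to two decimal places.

Broad underutilization rate ≈ 9.66%; headline unemployment rate ≈ 4.22%.

Labor force = 3,013.32 + 132.80 = 3,146.12 thousand.
Numerator = 132.80 + 49.03 + 126.80 = 308.63 thousand.
Denominator = 3,146.12 + 49.03 = 3,195.15 thousand.
Broad rate = 308.63 / 3,195.15 = 9.66%.
Headline unemployment rate = 132.80 / 3,146.12 = 4.22%.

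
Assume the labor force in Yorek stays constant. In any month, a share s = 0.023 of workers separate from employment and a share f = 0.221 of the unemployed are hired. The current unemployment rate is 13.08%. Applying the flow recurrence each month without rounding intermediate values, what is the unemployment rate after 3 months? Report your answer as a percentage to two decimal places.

Unemployment rate after three months ≈ 11.00%.

With a fixed labor force, u_{t+1} = u_t + s·(1−u_t) − f·u_t = u_t·(1−s−f) + s.
Here 1−s−f = 0.756 and s = 0.023.
u_1 = 0.130800 × 0.756 + 0.023 = 0.121885.
u_2 = 0.121885 × 0.756 + 0.023 = 0.115145.
u_3 = 0.115145 × 0.756 + 0.023 = 0.110050.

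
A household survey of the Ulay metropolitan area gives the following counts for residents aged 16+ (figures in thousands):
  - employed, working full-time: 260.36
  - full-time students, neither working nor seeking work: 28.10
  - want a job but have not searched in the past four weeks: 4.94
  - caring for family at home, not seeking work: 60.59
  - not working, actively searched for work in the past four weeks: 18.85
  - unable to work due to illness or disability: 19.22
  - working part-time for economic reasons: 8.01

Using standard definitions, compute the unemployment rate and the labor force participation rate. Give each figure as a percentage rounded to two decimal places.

Employed = 260.36 + 8.01 = 268.37 thousand (anyone who worked, including part-time for economic reasons, counts as employed).
Unemployed = 18.85 thousand.
Labor force = 268.37 + 18.85 = 287.22 thousand.
Not in labor force = 28.10 + 4.94 + 60.59 + 19.22 = 112.85 thousand (those not working and not actively searching are outside the labor force — including those who want a job but have given up searching).
Civilian working-age population = 287.22 + 112.85 = 400.07 thousand.
Unemployment rate = 18.85 / 287.22 = 6.56%.
Labor force participation rate = 287.22 / 400.07 = 71.79%.

Unemployment rate ≈ 6.56%; labor force participation rate ≈ 71.79%.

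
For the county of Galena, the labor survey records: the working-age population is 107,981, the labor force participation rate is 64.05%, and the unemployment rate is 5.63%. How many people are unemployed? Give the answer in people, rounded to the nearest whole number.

Labor force = 0.6405 × 107,981 = 69,162.
Unemployed = 0.0563 × 69,162 ≈ 3,894.

About 3,894 are unemployed.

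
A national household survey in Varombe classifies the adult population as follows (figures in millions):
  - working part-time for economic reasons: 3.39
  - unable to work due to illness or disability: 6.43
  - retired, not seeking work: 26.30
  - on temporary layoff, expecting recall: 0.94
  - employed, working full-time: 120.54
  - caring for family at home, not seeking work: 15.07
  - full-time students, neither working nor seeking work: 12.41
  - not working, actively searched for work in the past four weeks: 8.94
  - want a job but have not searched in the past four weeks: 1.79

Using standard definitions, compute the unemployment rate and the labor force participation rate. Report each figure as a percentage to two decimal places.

Employed = 3.39 + 120.54 = 123.93 million (anyone who worked, including part-time for economic reasons, counts as employed).
Unemployed = 0.94 + 8.94 = 9.88 million (jobless and actively searching, or on temporary layoff).
Labor force = 123.93 + 9.88 = 133.81 million.
Not in labor force = 6.43 + 26.30 + 15.07 + 12.41 + 1.79 = 62.00 million (those not working and not actively searching are outside the labor force — including those who want a job but have given up searching).
Civilian working-age population = 133.81 + 62.00 = 195.81 million.
Unemployment rate = 9.88 / 133.81 = 7.38%.
Labor force participation rate = 133.81 / 195.81 = 68.34%.

Unemployment rate ≈ 7.38%; labor force participation rate ≈ 68.34%.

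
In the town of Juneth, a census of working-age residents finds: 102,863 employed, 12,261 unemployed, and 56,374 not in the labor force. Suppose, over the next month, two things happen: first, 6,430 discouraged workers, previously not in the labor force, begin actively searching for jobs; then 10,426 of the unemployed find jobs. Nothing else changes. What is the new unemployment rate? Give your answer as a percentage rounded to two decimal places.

Initially, labor force = 102,863 + 12,261 = 115,124, so u = 12,261/115,124 = 10.65%.
After the first change, unemployed and labor force both rise by 6,430 → E = 102,863, U = 18,691, labor force = 121,554.
After the second change, unemployed falls and employed rises by 10,426; labor force unchanged → E = 113,289, U = 8,265, labor force = 121,554.
New unemployment rate = 8,265 / 121,554 = 6.80%.

New unemployment rate ≈ 6.80%.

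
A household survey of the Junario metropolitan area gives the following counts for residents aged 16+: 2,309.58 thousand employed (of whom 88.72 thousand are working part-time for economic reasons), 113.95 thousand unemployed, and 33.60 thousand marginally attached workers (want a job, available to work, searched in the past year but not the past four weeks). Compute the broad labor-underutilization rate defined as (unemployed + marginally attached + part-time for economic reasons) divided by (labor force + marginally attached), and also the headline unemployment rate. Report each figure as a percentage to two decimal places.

Broad underutilization rate ≈ 9.62%; headline unemployment rate ≈ 4.70%.

Labor force = 2,309.58 + 113.95 = 2,423.53 thousand.
Numerator = 113.95 + 33.60 + 88.72 = 236.27 thousand.
Denominator = 2,423.53 + 33.60 = 2,457.13 thousand.
Broad rate = 236.27 / 2,457.13 = 9.62%.
Headline unemployment rate = 113.95 / 2,423.53 = 4.70%.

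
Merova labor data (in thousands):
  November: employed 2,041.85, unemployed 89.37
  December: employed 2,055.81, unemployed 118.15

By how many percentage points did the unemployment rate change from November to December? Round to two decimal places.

November: labor force = 2,041.85 + 89.37 = 2,131.22; u = 89.37/2,131.22 = 4.19%.
December: labor force = 2,055.81 + 118.15 = 2,173.96; u = 118.15/2,173.96 = 5.43%.
Change = 5.43% − 4.19% = +1.24 pp.

The unemployment rate changed by +1.24 percentage points.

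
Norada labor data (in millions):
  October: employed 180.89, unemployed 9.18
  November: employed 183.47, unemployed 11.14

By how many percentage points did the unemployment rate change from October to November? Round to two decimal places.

The unemployment rate changed by +0.89 percentage points.

October: labor force = 180.89 + 9.18 = 190.07; u = 9.18/190.07 = 4.83%.
November: labor force = 183.47 + 11.14 = 194.61; u = 11.14/194.61 = 5.72%.
Change = 5.72% − 4.83% = +0.89 pp.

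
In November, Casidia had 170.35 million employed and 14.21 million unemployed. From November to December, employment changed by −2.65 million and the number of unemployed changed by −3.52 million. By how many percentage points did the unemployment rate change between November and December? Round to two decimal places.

November: labor force = 170.35 + 14.21 = 184.56; u = 14.21/184.56 = 7.70%.
December: labor force = 167.70 + 10.69 = 178.39; u = 10.69/178.39 = 5.99%.
Change = 5.99% − 7.70% = −1.71 pp.

The unemployment rate changed by −1.71 percentage points.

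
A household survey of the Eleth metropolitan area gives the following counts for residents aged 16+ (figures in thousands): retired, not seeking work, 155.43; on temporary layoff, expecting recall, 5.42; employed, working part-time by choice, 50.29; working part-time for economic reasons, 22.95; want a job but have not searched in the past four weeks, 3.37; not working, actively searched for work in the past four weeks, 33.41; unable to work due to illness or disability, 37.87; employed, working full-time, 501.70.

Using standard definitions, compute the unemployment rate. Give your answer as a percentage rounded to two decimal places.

Unemployment rate ≈ 6.33%.

Employed = 50.29 + 22.95 + 501.70 = 574.94 thousand (anyone who worked, including part-time for economic reasons, counts as employed).
Unemployed = 5.42 + 33.41 = 38.83 thousand (jobless and actively searching, or on temporary layoff).
Labor force = 574.94 + 38.83 = 613.77 thousand.
Unemployment rate = 38.83 / 613.77 = 6.33%.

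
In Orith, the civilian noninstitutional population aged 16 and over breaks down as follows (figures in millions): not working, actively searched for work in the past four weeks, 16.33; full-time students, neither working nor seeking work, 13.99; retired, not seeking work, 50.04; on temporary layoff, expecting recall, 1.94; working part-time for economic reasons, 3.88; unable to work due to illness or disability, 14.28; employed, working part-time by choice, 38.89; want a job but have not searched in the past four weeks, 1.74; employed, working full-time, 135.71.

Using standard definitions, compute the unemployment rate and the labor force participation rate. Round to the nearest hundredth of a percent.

Employed = 3.88 + 38.89 + 135.71 = 178.48 million (anyone who worked, including part-time for economic reasons, counts as employed).
Unemployed = 16.33 + 1.94 = 18.27 million (jobless and actively searching, or on temporary layoff).
Labor force = 178.48 + 18.27 = 196.75 million.
Not in labor force = 13.99 + 50.04 + 14.28 + 1.74 = 80.05 million (those not working and not actively searching are outside the labor force — including those who want a job but have given up searching).
Civilian working-age population = 196.75 + 80.05 = 276.80 million.
Unemployment rate = 18.27 / 196.75 = 9.29%.
Labor force participation rate = 196.75 / 276.80 = 71.08%.

Unemployment rate ≈ 9.29%; labor force participation rate ≈ 71.08%.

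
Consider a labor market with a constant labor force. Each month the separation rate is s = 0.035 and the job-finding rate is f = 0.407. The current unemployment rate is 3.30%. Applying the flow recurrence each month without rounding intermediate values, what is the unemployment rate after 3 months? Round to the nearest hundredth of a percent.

With a fixed labor force, u_{t+1} = u_t + s·(1−u_t) − f·u_t = u_t·(1−s−f) + s.
Here 1−s−f = 0.558 and s = 0.035.
u_1 = 0.033000 × 0.558 + 0.035 = 0.053414.
u_2 = 0.053414 × 0.558 + 0.035 = 0.064805.
u_3 = 0.064805 × 0.558 + 0.035 = 0.071161.

Unemployment rate after three months ≈ 7.12%.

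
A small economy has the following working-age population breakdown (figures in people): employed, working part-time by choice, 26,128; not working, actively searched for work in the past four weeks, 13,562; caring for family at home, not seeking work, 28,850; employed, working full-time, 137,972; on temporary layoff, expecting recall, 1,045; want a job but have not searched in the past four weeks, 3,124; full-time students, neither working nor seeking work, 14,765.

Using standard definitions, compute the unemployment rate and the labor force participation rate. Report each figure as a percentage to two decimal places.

Unemployment rate ≈ 8.17%; labor force participation rate ≈ 79.27%.

Employed = 26,128 + 137,972 = 164,100.
Unemployed = 13,562 + 1,045 = 14,607 (jobless and actively searching, or on temporary layoff).
Labor force = 164,100 + 14,607 = 178,707.
Not in labor force = 28,850 + 3,124 + 14,765 = 46,739 (those not working and not actively searching are outside the labor force — including those who want a job but have given up searching).
Civilian working-age population = 178,707 + 46,739 = 225,446.
Unemployment rate = 14,607 / 178,707 = 8.17%.
Labor force participation rate = 178,707 / 225,446 = 79.27%.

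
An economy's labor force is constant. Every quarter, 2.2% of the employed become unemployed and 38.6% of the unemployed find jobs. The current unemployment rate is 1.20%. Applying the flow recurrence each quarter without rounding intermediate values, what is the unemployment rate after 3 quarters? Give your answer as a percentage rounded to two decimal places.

Unemployment rate after three quarters ≈ 4.52%.

With a fixed labor force, u_{t+1} = u_t + s·(1−u_t) − f·u_t = u_t·(1−s−f) + s.
Here 1−s−f = 0.592 and s = 0.022.
u_1 = 0.012000 × 0.592 + 0.022 = 0.029104.
u_2 = 0.029104 × 0.592 + 0.022 = 0.039230.
u_3 = 0.039230 × 0.592 + 0.022 = 0.045224.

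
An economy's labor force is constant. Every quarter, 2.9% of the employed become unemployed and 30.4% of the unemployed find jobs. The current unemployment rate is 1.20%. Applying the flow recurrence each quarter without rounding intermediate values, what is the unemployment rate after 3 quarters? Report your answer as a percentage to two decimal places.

Unemployment rate after three quarters ≈ 6.48%.

With a fixed labor force, u_{t+1} = u_t + s·(1−u_t) − f·u_t = u_t·(1−s−f) + s.
Here 1−s−f = 0.667 and s = 0.029.
u_1 = 0.012000 × 0.667 + 0.029 = 0.037004.
u_2 = 0.037004 × 0.667 + 0.029 = 0.053682.
u_3 = 0.053682 × 0.667 + 0.029 = 0.064806.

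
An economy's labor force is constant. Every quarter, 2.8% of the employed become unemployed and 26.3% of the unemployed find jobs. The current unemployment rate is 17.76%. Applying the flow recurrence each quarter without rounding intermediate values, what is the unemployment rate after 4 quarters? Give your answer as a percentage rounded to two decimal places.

Unemployment rate after four quarters ≈ 11.68%.

With a fixed labor force, u_{t+1} = u_t + s·(1−u_t) − f·u_t = u_t·(1−s−f) + s.
Here 1−s−f = 0.709 and s = 0.028.
u_1 = 0.177600 × 0.709 + 0.028 = 0.153918.
u_2 = 0.153918 × 0.709 + 0.028 = 0.137128.
u_3 = 0.137128 × 0.709 + 0.028 = 0.125224.
u_4 = 0.125224 × 0.709 + 0.028 = 0.116784.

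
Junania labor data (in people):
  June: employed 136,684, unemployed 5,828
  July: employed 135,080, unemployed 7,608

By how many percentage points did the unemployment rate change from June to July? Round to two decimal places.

The unemployment rate changed by +1.24 percentage points.

June: labor force = 136,684 + 5,828 = 142,512; u = 5,828/142,512 = 4.09%.
July: labor force = 135,080 + 7,608 = 142,688; u = 7,608/142,688 = 5.33%.
Change = 5.33% − 4.09% = +1.24 pp.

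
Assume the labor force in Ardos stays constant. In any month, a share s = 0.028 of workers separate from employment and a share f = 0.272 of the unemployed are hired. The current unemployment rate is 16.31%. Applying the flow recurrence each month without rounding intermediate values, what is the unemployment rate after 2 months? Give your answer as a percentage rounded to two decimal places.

With a fixed labor force, u_{t+1} = u_t + s·(1−u_t) − f·u_t = u_t·(1−s−f) + s.
Here 1−s−f = 0.700 and s = 0.028.
u_1 = 0.163100 × 0.700 + 0.028 = 0.142170.
u_2 = 0.142170 × 0.700 + 0.028 = 0.127519.

Unemployment rate after two months ≈ 12.75%.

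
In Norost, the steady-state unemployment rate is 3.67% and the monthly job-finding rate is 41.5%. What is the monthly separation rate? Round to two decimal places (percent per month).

Separation rate ≈ 1.58% per month.

From u* = s/(s+f): s = u·f/(1−u).
s = 0.0367 × 41.5 / (1 − 0.0367) = 1.5230 / 0.9633 ≈ 1.58% per month.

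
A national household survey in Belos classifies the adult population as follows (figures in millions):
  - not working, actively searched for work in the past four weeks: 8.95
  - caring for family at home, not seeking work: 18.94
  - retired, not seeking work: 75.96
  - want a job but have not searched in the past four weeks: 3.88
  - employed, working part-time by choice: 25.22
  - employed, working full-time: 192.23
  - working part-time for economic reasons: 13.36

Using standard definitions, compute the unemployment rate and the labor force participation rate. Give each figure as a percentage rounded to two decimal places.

Employed = 25.22 + 192.23 + 13.36 = 230.81 million (anyone who worked, including part-time for economic reasons, counts as employed).
Unemployed = 8.95 million.
Labor force = 230.81 + 8.95 = 239.76 million.
Not in labor force = 18.94 + 75.96 + 3.88 = 98.78 million (those not working and not actively searching are outside the labor force — including those who want a job but have given up searching).
Civilian working-age population = 239.76 + 98.78 = 338.54 million.
Unemployment rate = 8.95 / 239.76 = 3.73%.
Labor force participation rate = 239.76 / 338.54 = 70.82%.

Unemployment rate ≈ 3.73%; labor force participation rate ≈ 70.82%.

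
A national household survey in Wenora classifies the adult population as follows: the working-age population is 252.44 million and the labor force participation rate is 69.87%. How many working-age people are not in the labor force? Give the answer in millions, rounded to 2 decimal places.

About 76.06 million are not in the labor force.

Share not in the labor force = 1 − 0.6987 = 0.3013.
Not in labor force = 0.3013 × 252.44 ≈ 76.06 million.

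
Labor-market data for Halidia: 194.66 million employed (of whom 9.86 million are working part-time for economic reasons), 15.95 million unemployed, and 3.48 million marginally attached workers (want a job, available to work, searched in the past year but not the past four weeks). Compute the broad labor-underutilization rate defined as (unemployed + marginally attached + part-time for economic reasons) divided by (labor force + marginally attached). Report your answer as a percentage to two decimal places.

Broad underutilization rate ≈ 13.68%.

Labor force = 194.66 + 15.95 = 210.61 million.
Numerator = 15.95 + 3.48 + 9.86 = 29.29 million.
Denominator = 210.61 + 3.48 = 214.09 million.
Broad rate = 29.29 / 214.09 = 13.68%.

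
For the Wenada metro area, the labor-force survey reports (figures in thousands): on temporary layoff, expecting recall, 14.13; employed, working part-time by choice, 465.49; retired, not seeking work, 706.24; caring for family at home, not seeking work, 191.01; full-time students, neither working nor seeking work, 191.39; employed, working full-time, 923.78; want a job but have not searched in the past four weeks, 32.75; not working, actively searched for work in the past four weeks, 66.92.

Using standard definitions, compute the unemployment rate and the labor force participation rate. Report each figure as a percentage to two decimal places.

Unemployment rate ≈ 5.51%; labor force participation rate ≈ 56.73%.

Employed = 465.49 + 923.78 = 1,389.27 thousand.
Unemployed = 14.13 + 66.92 = 81.05 thousand (jobless and actively searching, or on temporary layoff).
Labor force = 1,389.27 + 81.05 = 1,470.32 thousand.
Not in labor force = 706.24 + 191.01 + 191.39 + 32.75 = 1,121.39 thousand (those not working and not actively searching are outside the labor force — including those who want a job but have given up searching).
Civilian working-age population = 1,470.32 + 1,121.39 = 2,591.71 thousand.
Unemployment rate = 81.05 / 1,470.32 = 5.51%.
Labor force participation rate = 1,470.32 / 2,591.71 = 56.73%.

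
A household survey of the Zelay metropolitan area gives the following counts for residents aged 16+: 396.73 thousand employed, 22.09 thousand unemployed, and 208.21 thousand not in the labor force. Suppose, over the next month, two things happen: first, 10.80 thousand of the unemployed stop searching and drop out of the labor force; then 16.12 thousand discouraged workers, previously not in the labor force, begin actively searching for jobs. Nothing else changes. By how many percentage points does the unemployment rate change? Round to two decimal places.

The unemployment rate changes by +1.19 percentage points.

Initially, labor force = 396.73 + 22.09 = 418.82 thousand, so u = 22.09/418.82 = 5.27%.
After the first change, unemployed and labor force both fall by 10.80 → E = 396.73, U = 11.29, labor force = 408.02 thousand.
After the second change, unemployed and labor force both rise by 16.12 → E = 396.73, U = 27.41, labor force = 424.14 thousand.
New unemployment rate = 27.41 / 424.14 = 6.46%.
Change = 6.46% − 5.27% = +1.19 percentage points.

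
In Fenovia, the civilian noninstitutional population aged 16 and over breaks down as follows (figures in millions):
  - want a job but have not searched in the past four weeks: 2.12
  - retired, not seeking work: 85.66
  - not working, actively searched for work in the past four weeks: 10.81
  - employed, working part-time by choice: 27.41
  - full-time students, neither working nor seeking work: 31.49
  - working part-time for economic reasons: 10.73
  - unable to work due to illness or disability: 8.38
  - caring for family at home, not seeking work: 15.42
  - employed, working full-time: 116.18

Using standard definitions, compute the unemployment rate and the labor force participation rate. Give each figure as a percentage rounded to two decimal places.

Employed = 27.41 + 10.73 + 116.18 = 154.32 million (anyone who worked, including part-time for economic reasons, counts as employed).
Unemployed = 10.81 million.
Labor force = 154.32 + 10.81 = 165.13 million.
Not in labor force = 2.12 + 85.66 + 31.49 + 8.38 + 15.42 = 143.07 million (those not working and not actively searching are outside the labor force — including those who want a job but have given up searching).
Civilian working-age population = 165.13 + 143.07 = 308.20 million.
Unemployment rate = 10.81 / 165.13 = 6.55%.
Labor force participation rate = 165.13 / 308.20 = 53.58%.

Unemployment rate ≈ 6.55%; labor force participation rate ≈ 53.58%.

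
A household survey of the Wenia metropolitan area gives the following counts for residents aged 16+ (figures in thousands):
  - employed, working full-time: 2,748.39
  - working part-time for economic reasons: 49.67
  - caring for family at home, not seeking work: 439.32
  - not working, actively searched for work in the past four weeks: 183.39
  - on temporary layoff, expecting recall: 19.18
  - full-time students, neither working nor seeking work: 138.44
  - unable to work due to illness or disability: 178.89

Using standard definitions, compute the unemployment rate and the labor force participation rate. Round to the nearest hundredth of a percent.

Unemployment rate ≈ 6.75%; labor force participation rate ≈ 79.86%.

Employed = 2,748.39 + 49.67 = 2,798.06 thousand (anyone who worked, including part-time for economic reasons, counts as employed).
Unemployed = 183.39 + 19.18 = 202.57 thousand (jobless and actively searching, or on temporary layoff).
Labor force = 2,798.06 + 202.57 = 3,000.63 thousand.
Not in labor force = 439.32 + 138.44 + 178.89 = 756.65 thousand (those not working and not actively searching are outside the labor force).
Civilian working-age population = 3,000.63 + 756.65 = 3,757.28 thousand.
Unemployment rate = 202.57 / 3,000.63 = 6.75%.
Labor force participation rate = 3,000.63 / 3,757.28 = 79.86%.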